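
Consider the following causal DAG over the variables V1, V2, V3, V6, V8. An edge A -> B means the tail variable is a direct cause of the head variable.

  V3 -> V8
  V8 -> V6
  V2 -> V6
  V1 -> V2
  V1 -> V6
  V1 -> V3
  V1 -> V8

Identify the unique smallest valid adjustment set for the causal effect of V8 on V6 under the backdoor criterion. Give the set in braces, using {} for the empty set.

{V1}

Variables eligible for adjustment (non-descendants of V8, excluding V8 and V6): {V1, V2, V3}.
Backdoor paths from V8 to V6:
  P1: V8 <- V1 -> V2 -> V6
  P2: V8 <- V1 -> V6
  P3: V8 <- V3 <- V1 -> V2 -> V6
  P4: V8 <- V3 <- V1 -> V6
The empty set is not sufficient: P1 (V8 <- V1 -> V2 -> V6) has no collider blocking it and no conditioned non-collider, so it is open.
Try {V1}:
  P1: blocked at fork node V1 ∈ conditioning set.
  P2: blocked at fork node V1 ∈ conditioning set.
  P3: blocked at fork node V1 ∈ conditioning set.
  P4: blocked at fork node V1 ∈ conditioning set.
{V1} contains no descendant of V8 and blocks every backdoor path.
No other singleton works — e.g. {V3} leaves P1 open — so {V1} is the unique smallest valid adjustment set.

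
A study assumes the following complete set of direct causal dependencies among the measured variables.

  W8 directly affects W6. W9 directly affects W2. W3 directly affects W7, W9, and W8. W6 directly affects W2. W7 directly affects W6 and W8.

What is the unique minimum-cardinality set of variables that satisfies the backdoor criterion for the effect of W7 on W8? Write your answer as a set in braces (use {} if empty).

Variables eligible for adjustment (non-descendants of W7, excluding W7 and W8): {W3, W9}.
Backdoor paths from W7 to W8:
  P1: W7 <- W3 -> W9 -> W2 <- W6 <- W8
  P2: W7 <- W3 -> W8
The empty set is not sufficient: P2 (W7 <- W3 -> W8) has no collider blocking it and no conditioned non-collider, so it is open.
Try {W3}:
  P1: blocked at fork node W3 ∈ conditioning set.
  P2: blocked at fork node W3 ∈ conditioning set.
{W3} contains no descendant of W7 and blocks every backdoor path.
No other singleton works — e.g. {W9} leaves P2 open — so {W3} is the unique smallest valid adjustment set.

{W3}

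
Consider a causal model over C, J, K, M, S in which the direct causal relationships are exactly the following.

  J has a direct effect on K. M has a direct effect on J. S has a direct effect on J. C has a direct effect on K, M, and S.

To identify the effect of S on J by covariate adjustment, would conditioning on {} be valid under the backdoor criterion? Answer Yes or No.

No

Backdoor paths from S to J (paths whose first edge points into S):
  P1: S <- C -> M -> J
  P2: S <- C -> K <- J
Condition 1 (no descendant of S in the set): holds — descendants of S are {J, K}; none are in {}.
Condition 2 (every backdoor path blocked by {}):
  P1: open — no interior node is in the conditioning set.
  P2: blocked at collider K (neither it nor any descendant is in the conditioning set).
{} does not satisfy the backdoor criterion.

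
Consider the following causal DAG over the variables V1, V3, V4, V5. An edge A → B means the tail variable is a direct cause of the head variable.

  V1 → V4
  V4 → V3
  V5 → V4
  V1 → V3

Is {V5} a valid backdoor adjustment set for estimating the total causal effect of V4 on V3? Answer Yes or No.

Backdoor paths from V4 to V3 (paths whose first edge points into V4):
  P1: V4 <- V1 -> V3
Condition 1 (no descendant of V4 in the set): holds — descendants of V4 are {V3}; none are in {V5}.
Condition 2 (every backdoor path blocked by {V5}):
  P1: open — no interior node is in the conditioning set.
{V5} does not satisfy the backdoor criterion.

No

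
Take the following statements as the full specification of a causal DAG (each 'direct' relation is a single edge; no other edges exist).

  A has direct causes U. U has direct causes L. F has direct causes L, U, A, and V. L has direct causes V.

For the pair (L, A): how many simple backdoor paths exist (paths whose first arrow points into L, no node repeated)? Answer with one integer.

A backdoor path from L to A is any simple undirected path whose first edge points into L (i.e. leaves L via a parent).
Parents of L: {V}.
Enumerating:
  P1: L <- V -> F <- U -> A
  P2: L <- V -> F <- A
That exhausts the simple backdoor paths. Count: 2.

2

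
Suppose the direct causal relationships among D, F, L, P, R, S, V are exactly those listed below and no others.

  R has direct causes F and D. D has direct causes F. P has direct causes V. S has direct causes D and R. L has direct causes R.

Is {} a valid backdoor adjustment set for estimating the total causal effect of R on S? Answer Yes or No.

Backdoor paths from R to S (paths whose first edge points into R):
  P1: R <- F -> D -> S
  P2: R <- D -> S
Condition 1 (no descendant of R in the set): holds — descendants of R are {L, S}; none are in {}.
Condition 2 (every backdoor path blocked by {}):
  P1: open — no interior node is in the conditioning set.
  P2: open — no interior node is in the conditioning set.
{} does not satisfy the backdoor criterion.

No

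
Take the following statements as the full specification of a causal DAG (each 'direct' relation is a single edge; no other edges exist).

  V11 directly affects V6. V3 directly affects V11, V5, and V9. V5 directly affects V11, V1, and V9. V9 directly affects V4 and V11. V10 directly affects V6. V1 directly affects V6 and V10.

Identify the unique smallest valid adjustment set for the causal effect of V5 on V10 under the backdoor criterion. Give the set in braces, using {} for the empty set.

{}

Variables eligible for adjustment (non-descendants of V5, excluding V5 and V10): {V3}.
Backdoor paths from V5 to V10:
  P1: V5 <- V3 -> V9 -> V11 -> V6 <- V1 -> V10
  P2: V5 <- V3 -> V9 -> V11 -> V6 <- V10
  P3: V5 <- V3 -> V11 -> V6 <- V1 -> V10
  P4: V5 <- V3 -> V11 -> V6 <- V10
Each backdoor path contains an unconditioned collider, so every path is already blocked with the empty conditioning set:
  P1: blocked at collider V6 (neither it nor any descendant is in the conditioning set).
  P2: blocked at collider V6 (neither it nor any descendant is in the conditioning set).
  P3: blocked at collider V6 (neither it nor any descendant is in the conditioning set).
  P4: blocked at collider V6 (neither it nor any descendant is in the conditioning set).
The empty set is therefore the unique smallest valid set.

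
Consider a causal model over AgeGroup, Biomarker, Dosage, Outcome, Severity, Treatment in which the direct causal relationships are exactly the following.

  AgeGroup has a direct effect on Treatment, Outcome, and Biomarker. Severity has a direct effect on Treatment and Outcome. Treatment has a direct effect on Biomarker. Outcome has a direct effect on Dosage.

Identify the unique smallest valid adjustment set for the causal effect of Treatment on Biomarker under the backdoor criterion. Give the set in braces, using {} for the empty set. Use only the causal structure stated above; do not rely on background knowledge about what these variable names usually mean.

{AgeGroup}

Variables eligible for adjustment (non-descendants of Treatment, excluding Treatment and Biomarker): {AgeGroup, Dosage, Outcome, Severity}.
Backdoor paths from Treatment to Biomarker:
  P1: Treatment <- Severity -> Outcome <- AgeGroup -> Biomarker
  P2: Treatment <- AgeGroup -> Biomarker
The empty set is not sufficient: P2 (Treatment <- AgeGroup -> Biomarker) has no collider blocking it and no conditioned non-collider, so it is open.
Try {AgeGroup}:
  P1: blocked at collider Outcome (neither it nor any descendant is in the conditioning set).
  P2: blocked at fork node AgeGroup ∈ conditioning set.
{AgeGroup} contains no descendant of Treatment and blocks every backdoor path.
No other singleton works — e.g. {Severity} leaves P2 open — so {AgeGroup} is the unique smallest valid adjustment set.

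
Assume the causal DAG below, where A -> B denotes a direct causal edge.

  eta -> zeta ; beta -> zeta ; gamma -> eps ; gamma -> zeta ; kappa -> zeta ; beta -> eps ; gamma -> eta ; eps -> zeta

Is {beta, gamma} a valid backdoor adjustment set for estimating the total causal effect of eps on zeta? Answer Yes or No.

Backdoor paths from eps to zeta (paths whose first edge points into eps):
  P1: eps <- beta -> zeta
  P2: eps <- gamma -> eta -> zeta
  P3: eps <- gamma -> zeta
Condition 1 (no descendant of eps in the set): holds — descendants of eps are {zeta}; none are in {beta, gamma}.
Condition 2 (every backdoor path blocked by {beta, gamma}):
  P1: blocked at fork node beta ∈ conditioning set.
  P2: blocked at fork node gamma ∈ conditioning set.
  P3: blocked at fork node gamma ∈ conditioning set.
{beta, gamma} satisfies the backdoor criterion.

Yes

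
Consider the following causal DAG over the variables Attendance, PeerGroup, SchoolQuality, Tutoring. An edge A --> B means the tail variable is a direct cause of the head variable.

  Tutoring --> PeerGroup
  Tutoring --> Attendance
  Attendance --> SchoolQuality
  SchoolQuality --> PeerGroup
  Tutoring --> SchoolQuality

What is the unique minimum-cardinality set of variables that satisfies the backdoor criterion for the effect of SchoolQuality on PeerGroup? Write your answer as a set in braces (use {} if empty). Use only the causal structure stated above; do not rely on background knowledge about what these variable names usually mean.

{Tutoring}

Variables eligible for adjustment (non-descendants of SchoolQuality, excluding SchoolQuality and PeerGroup): {Attendance, Tutoring}.
Backdoor paths from SchoolQuality to PeerGroup:
  P1: SchoolQuality <- Tutoring -> PeerGroup
  P2: SchoolQuality <- Attendance <- Tutoring -> PeerGroup
The empty set is not sufficient: P1 (SchoolQuality <- Tutoring -> PeerGroup) has no collider blocking it and no conditioned non-collider, so it is open.
Try {Tutoring}:
  P1: blocked at fork node Tutoring ∈ conditioning set.
  P2: blocked at fork node Tutoring ∈ conditioning set.
{Tutoring} contains no descendant of SchoolQuality and blocks every backdoor path.
No other singleton works — e.g. {Attendance} leaves P1 open — so {Tutoring} is the unique smallest valid adjustment set.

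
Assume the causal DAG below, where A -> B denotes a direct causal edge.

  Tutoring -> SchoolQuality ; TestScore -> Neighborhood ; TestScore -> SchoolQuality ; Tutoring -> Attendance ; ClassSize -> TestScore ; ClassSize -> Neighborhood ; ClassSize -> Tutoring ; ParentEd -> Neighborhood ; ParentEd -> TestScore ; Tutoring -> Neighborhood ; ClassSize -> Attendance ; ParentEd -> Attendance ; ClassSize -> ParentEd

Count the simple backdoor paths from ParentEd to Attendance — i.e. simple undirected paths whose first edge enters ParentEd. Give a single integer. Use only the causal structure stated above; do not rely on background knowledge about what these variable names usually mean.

A backdoor path from ParentEd to Attendance is any simple undirected path whose first edge points into ParentEd (i.e. leaves ParentEd via a parent).
Parents of ParentEd: {ClassSize}.
Enumerating:
  P1: ParentEd <- ClassSize -> TestScore -> Neighborhood <- Tutoring -> Attendance
  P2: ParentEd <- ClassSize -> TestScore -> SchoolQuality <- Tutoring -> Attendance
  P3: ParentEd <- ClassSize -> Tutoring -> Attendance
  P4: ParentEd <- ClassSize -> Neighborhood <- TestScore -> SchoolQuality <- Tutoring -> Attendance
  P5: ParentEd <- ClassSize -> Neighborhood <- Tutoring -> Attendance
  P6: ParentEd <- ClassSize -> Attendance
That exhausts the simple backdoor paths. Count: 6.

6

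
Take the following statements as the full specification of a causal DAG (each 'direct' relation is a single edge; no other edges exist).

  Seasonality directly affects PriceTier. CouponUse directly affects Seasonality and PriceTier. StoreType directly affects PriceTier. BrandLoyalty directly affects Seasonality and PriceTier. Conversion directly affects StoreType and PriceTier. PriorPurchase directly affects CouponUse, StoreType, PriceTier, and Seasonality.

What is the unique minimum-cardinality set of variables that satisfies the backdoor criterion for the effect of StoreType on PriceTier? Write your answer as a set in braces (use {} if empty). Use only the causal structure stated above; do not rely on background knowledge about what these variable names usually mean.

{Conversion, PriorPurchase}

Variables eligible for adjustment (non-descendants of StoreType, excluding StoreType and PriceTier): {BrandLoyalty, Conversion, CouponUse, PriorPurchase, Seasonality}.
Backdoor paths from StoreType to PriceTier:
  P1: StoreType <- PriorPurchase -> CouponUse -> Seasonality <- BrandLoyalty -> PriceTier
  P2: StoreType <- PriorPurchase -> CouponUse -> Seasonality -> PriceTier
  P3: StoreType <- PriorPurchase -> CouponUse -> PriceTier
  P4: StoreType <- PriorPurchase -> Seasonality <- BrandLoyalty -> PriceTier
  P5: StoreType <- PriorPurchase -> Seasonality <- CouponUse -> PriceTier
  P6: StoreType <- PriorPurchase -> Seasonality -> PriceTier
  P7: StoreType <- PriorPurchase -> PriceTier
  P8: StoreType <- Conversion -> PriceTier
The empty set is not sufficient: P2 (StoreType <- PriorPurchase -> CouponUse -> Seasonality -> PriceTier) has no collider blocking it and no conditioned non-collider, so it is open.
Try {Conversion, PriorPurchase}:
  P1: blocked at fork node PriorPurchase ∈ conditioning set.
  P2: blocked at fork node PriorPurchase ∈ conditioning set.
  P3: blocked at fork node PriorPurchase ∈ conditioning set.
  P4: blocked at fork node PriorPurchase ∈ conditioning set.
  P5: blocked at fork node PriorPurchase ∈ conditioning set.
  P6: blocked at fork node PriorPurchase ∈ conditioning set.
  P7: blocked at fork node PriorPurchase ∈ conditioning set.
  P8: blocked at fork node Conversion ∈ conditioning set.
{Conversion, PriorPurchase} contains no descendant of StoreType and blocks every backdoor path.
Every element of {Conversion, PriorPurchase} is needed (dropping Conversion leaves P8 open; dropping PriorPurchase leaves P2 open), so no proper subset is valid.
Among all size-2 subsets of the eligible variables, only {Conversion, PriorPurchase} blocks every backdoor path, so it is the unique smallest valid adjustment set.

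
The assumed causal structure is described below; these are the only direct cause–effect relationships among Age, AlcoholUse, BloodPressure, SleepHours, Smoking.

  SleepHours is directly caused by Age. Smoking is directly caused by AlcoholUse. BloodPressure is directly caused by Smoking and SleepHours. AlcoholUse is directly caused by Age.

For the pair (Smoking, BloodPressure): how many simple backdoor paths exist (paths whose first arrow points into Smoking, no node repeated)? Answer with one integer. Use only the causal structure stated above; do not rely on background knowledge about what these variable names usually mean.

1

A backdoor path from Smoking to BloodPressure is any simple undirected path whose first edge points into Smoking (i.e. leaves Smoking via a parent).
Parents of Smoking: {AlcoholUse}.
Enumerating:
  P1: Smoking <- AlcoholUse <- Age -> SleepHours -> BloodPressure
That exhausts the simple backdoor paths. Count: 1.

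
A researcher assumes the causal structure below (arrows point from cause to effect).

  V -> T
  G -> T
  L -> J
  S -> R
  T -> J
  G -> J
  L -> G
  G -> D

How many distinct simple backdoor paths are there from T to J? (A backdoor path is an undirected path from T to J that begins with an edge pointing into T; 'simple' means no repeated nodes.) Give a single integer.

A backdoor path from T to J is any simple undirected path whose first edge points into T (i.e. leaves T via a parent).
Parents of T: {G, V}.
Enumerating:
  P1: T <- G <- L -> J
  P2: T <- G -> J
That exhausts the simple backdoor paths. Count: 2.

2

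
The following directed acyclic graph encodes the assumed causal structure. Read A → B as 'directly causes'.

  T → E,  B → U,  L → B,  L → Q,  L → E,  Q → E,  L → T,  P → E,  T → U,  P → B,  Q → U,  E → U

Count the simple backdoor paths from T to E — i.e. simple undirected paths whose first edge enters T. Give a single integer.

7

A backdoor path from T to E is any simple undirected path whose first edge points into T (i.e. leaves T via a parent).
Parents of T: {L}.
Enumerating:
  P1: T <- L -> Q -> E
  P2: T <- L -> Q -> U <- B <- P -> E
  P3: T <- L -> Q -> U <- E
  P4: T <- L -> B <- P -> E
  P5: T <- L -> B -> U <- Q -> E
  P6: T <- L -> B -> U <- E
  P7: T <- L -> E
That exhausts the simple backdoor paths. Count: 7.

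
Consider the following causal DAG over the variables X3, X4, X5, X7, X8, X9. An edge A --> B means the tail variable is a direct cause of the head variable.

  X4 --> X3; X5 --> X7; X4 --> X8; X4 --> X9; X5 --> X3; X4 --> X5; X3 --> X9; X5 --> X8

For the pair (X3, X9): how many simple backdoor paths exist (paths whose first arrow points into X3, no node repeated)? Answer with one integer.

3

A backdoor path from X3 to X9 is any simple undirected path whose first edge points into X3 (i.e. leaves X3 via a parent).
Parents of X3: {X4, X5}.
Enumerating:
  P1: X3 <- X4 -> X9
  P2: X3 <- X5 <- X4 -> X9
  P3: X3 <- X5 -> X8 <- X4 -> X9
That exhausts the simple backdoor paths. Count: 3.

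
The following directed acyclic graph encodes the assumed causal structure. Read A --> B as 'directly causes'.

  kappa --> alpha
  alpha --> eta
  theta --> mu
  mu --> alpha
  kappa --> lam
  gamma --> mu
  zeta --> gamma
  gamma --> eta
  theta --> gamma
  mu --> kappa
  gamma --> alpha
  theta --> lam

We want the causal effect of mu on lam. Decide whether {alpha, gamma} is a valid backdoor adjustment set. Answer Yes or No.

Backdoor paths from mu to lam (paths whose first edge points into mu):
  P1: mu <- theta -> gamma -> alpha <- kappa -> lam
  P2: mu <- theta -> gamma -> eta <- alpha <- kappa -> lam
  P3: mu <- theta -> lam
  P4: mu <- gamma <- theta -> lam
  P5: mu <- gamma -> alpha <- kappa -> lam
  P6: mu <- gamma -> eta <- alpha <- kappa -> lam
Condition 1 (no descendant of mu in the set): FAILS — alpha is a descendant of mu.
Condition 2 (every backdoor path blocked by {alpha, gamma}):
  P1: blocked at chain node gamma ∈ conditioning set.
  P2: blocked at chain node gamma ∈ conditioning set.
  P3: open — no interior node is in the conditioning set.
  P4: blocked at chain node gamma ∈ conditioning set.
  P5: blocked at fork node gamma ∈ conditioning set.
  P6: blocked at fork node gamma ∈ conditioning set.
{alpha, gamma} does not satisfy the backdoor criterion.

No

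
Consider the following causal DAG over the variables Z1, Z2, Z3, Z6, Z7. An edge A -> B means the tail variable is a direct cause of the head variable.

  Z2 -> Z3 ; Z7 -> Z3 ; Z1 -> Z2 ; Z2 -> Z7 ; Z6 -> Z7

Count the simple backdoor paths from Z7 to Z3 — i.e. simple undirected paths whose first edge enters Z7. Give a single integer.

A backdoor path from Z7 to Z3 is any simple undirected path whose first edge points into Z7 (i.e. leaves Z7 via a parent).
Parents of Z7: {Z2, Z6}.
Enumerating:
  P1: Z7 <- Z2 -> Z3
That exhausts the simple backdoor paths. Count: 1.

1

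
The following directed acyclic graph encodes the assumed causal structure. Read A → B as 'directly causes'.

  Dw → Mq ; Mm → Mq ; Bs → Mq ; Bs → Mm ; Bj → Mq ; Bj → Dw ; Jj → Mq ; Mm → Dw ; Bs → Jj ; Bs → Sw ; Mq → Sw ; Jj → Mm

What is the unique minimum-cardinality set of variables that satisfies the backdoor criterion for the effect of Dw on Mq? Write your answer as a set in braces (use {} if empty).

Variables eligible for adjustment (non-descendants of Dw, excluding Dw and Mq): {Bj, Bs, Jj, Mm}.
Backdoor paths from Dw to Mq:
  P1: Dw <- Bj -> Mq
  P2: Dw <- Mm <- Bs -> Jj -> Mq
  P3: Dw <- Mm <- Bs -> Mq
  P4: Dw <- Mm <- Bs -> Sw <- Mq
  P5: Dw <- Mm <- Jj <- Bs -> Mq
  P6: Dw <- Mm <- Jj <- Bs -> Sw <- Mq
  P7: Dw <- Mm <- Jj -> Mq
  P8: Dw <- Mm -> Mq
The empty set is not sufficient: P1 (Dw <- Bj -> Mq) has no collider blocking it and no conditioned non-collider, so it is open.
Try {Bj, Mm}:
  P1: blocked at fork node Bj ∈ conditioning set.
  P2: blocked at chain node Mm ∈ conditioning set.
  P3: blocked at chain node Mm ∈ conditioning set.
  P4: blocked at chain node Mm ∈ conditioning set.
  P5: blocked at chain node Mm ∈ conditioning set.
  P6: blocked at chain node Mm ∈ conditioning set.
  P7: blocked at chain node Mm ∈ conditioning set.
  P8: blocked at fork node Mm ∈ conditioning set.
{Bj, Mm} contains no descendant of Dw and blocks every backdoor path.
Every element of {Bj, Mm} is needed (dropping Bj leaves P1 open; dropping Mm leaves P2 open), so no proper subset is valid.
Among all size-2 subsets of the eligible variables, only {Bj, Mm} blocks every backdoor path, so it is the unique smallest valid adjustment set.

{Bj, Mm}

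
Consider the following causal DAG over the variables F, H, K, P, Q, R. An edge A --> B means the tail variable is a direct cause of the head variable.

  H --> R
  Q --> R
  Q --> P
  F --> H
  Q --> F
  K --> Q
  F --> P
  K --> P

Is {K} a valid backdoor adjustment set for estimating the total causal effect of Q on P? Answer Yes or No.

Yes

Backdoor paths from Q to P (paths whose first edge points into Q):
  P1: Q <- K -> P
Condition 1 (no descendant of Q in the set): holds — descendants of Q are {F, H, P, R}; none are in {K}.
Condition 2 (every backdoor path blocked by {K}):
  P1: blocked at fork node K ∈ conditioning set.
{K} satisfies the backdoor criterion.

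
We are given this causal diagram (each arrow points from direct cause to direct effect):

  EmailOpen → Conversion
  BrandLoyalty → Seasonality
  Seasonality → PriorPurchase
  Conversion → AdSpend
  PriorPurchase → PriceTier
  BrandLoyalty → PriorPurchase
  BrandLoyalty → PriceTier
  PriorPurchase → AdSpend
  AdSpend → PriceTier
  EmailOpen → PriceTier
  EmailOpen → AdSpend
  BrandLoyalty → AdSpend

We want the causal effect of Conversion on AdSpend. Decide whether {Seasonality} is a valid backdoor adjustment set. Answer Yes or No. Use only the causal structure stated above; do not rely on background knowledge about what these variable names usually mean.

Backdoor paths from Conversion to AdSpend (paths whose first edge points into Conversion):
  P1: Conversion <- EmailOpen -> AdSpend
  P2: Conversion <- EmailOpen -> PriceTier <- BrandLoyalty -> Seasonality -> PriorPurchase -> AdSpend
  P3: Conversion <- EmailOpen -> PriceTier <- BrandLoyalty -> PriorPurchase -> AdSpend
  P4: Conversion <- EmailOpen -> PriceTier <- BrandLoyalty -> AdSpend
  P5: Conversion <- EmailOpen -> PriceTier <- PriorPurchase <- BrandLoyalty -> AdSpend
  P6: Conversion <- EmailOpen -> PriceTier <- PriorPurchase <- Seasonality <- BrandLoyalty -> AdSpend
  P7: Conversion <- EmailOpen -> PriceTier <- PriorPurchase -> AdSpend
  P8: Conversion <- EmailOpen -> PriceTier <- AdSpend
Condition 1 (no descendant of Conversion in the set): holds — descendants of Conversion are {AdSpend, PriceTier}; none are in {Seasonality}.
Condition 2 (every backdoor path blocked by {Seasonality}):
  P1: open — no interior node is in the conditioning set.
  P2: blocked at collider PriceTier (neither it nor any descendant is in the conditioning set).
  P3: blocked at collider PriceTier (neither it nor any descendant is in the conditioning set).
  P4: blocked at collider PriceTier (neither it nor any descendant is in the conditioning set).
  P5: blocked at collider PriceTier (neither it nor any descendant is in the conditioning set).
  P6: blocked at collider PriceTier (neither it nor any descendant is in the conditioning set).
  P7: blocked at collider PriceTier (neither it nor any descendant is in the conditioning set).
  P8: blocked at collider PriceTier (neither it nor any descendant is in the conditioning set).
{Seasonality} does not satisfy the backdoor criterion.

No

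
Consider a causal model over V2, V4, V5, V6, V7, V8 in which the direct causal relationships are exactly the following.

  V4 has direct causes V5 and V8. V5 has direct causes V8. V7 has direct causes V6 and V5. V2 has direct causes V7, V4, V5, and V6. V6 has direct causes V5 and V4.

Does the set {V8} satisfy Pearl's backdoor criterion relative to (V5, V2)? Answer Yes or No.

Yes

Backdoor paths from V5 to V2 (paths whose first edge points into V5):
  P1: V5 <- V8 -> V4 -> V6 -> V7 -> V2
  P2: V5 <- V8 -> V4 -> V6 -> V2
  P3: V5 <- V8 -> V4 -> V2
Condition 1 (no descendant of V5 in the set): holds — descendants of V5 are {V2, V4, V6, V7}; none are in {V8}.
Condition 2 (every backdoor path blocked by {V8}):
  P1: blocked at fork node V8 ∈ conditioning set.
  P2: blocked at fork node V8 ∈ conditioning set.
  P3: blocked at fork node V8 ∈ conditioning set.
{V8} satisfies the backdoor criterion.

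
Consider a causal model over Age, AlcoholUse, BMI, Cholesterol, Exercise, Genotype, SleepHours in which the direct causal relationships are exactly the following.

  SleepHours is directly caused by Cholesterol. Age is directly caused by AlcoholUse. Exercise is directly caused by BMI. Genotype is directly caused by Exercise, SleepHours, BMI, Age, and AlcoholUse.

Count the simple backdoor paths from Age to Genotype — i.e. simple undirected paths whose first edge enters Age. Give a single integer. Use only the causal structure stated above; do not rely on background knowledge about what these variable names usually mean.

1

A backdoor path from Age to Genotype is any simple undirected path whose first edge points into Age (i.e. leaves Age via a parent).
Parents of Age: {AlcoholUse}.
Enumerating:
  P1: Age <- AlcoholUse -> Genotype
That exhausts the simple backdoor paths. Count: 1.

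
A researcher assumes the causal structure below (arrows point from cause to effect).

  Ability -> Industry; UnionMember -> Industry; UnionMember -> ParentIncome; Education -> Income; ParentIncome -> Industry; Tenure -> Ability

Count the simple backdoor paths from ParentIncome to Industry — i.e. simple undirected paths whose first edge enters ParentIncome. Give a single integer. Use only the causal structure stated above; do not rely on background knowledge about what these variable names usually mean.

1

A backdoor path from ParentIncome to Industry is any simple undirected path whose first edge points into ParentIncome (i.e. leaves ParentIncome via a parent).
Parents of ParentIncome: {UnionMember}.
Enumerating:
  P1: ParentIncome <- UnionMember -> Industry
That exhausts the simple backdoor paths. Count: 1.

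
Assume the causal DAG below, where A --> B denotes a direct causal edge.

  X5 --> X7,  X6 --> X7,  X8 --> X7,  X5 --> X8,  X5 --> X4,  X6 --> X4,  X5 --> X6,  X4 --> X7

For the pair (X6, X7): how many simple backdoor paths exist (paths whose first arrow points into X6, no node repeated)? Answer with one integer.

3

A backdoor path from X6 to X7 is any simple undirected path whose first edge points into X6 (i.e. leaves X6 via a parent).
Parents of X6: {X5}.
Enumerating:
  P1: X6 <- X5 -> X4 -> X7
  P2: X6 <- X5 -> X8 -> X7
  P3: X6 <- X5 -> X7
That exhausts the simple backdoor paths. Count: 3.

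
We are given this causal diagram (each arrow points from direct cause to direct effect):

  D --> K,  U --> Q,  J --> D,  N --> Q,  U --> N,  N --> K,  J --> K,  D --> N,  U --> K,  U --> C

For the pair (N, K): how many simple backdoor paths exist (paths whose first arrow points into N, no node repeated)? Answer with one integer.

A backdoor path from N to K is any simple undirected path whose first edge points into N (i.e. leaves N via a parent).
Parents of N: {D, U}.
Enumerating:
  P1: N <- U -> K
  P2: N <- D <- J -> K
  P3: N <- D -> K
That exhausts the simple backdoor paths. Count: 3.

3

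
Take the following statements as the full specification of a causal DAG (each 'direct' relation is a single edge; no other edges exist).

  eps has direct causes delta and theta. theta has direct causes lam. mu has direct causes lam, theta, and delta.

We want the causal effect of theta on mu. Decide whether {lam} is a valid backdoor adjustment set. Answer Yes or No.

Yes

Backdoor paths from theta to mu (paths whose first edge points into theta):
  P1: theta <- lam -> mu
Condition 1 (no descendant of theta in the set): holds — descendants of theta are {eps, mu}; none are in {lam}.
Condition 2 (every backdoor path blocked by {lam}):
  P1: blocked at fork node lam ∈ conditioning set.
{lam} satisfies the backdoor criterion.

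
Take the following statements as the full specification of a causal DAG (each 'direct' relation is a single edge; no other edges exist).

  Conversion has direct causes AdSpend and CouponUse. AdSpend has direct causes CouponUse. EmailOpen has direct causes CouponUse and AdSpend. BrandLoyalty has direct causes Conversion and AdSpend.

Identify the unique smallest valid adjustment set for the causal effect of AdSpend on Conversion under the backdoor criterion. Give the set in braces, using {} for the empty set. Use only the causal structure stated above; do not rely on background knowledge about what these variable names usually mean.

Variables eligible for adjustment (non-descendants of AdSpend, excluding AdSpend and Conversion): {CouponUse}.
Backdoor paths from AdSpend to Conversion:
  P1: AdSpend <- CouponUse -> Conversion
The empty set is not sufficient: P1 (AdSpend <- CouponUse -> Conversion) has no collider blocking it and no conditioned non-collider, so it is open.
Try {CouponUse}:
  P1: blocked at fork node CouponUse ∈ conditioning set.
{CouponUse} contains no descendant of AdSpend and blocks every backdoor path.
{CouponUse} is the unique smallest valid adjustment set.

{CouponUse}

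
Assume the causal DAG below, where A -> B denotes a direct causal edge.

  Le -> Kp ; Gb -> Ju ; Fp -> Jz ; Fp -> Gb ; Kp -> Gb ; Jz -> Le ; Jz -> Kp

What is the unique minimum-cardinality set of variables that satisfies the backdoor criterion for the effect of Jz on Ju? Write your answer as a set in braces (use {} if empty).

{Fp}

Variables eligible for adjustment (non-descendants of Jz, excluding Jz and Ju): {Fp}.
Backdoor paths from Jz to Ju:
  P1: Jz <- Fp -> Gb -> Ju
The empty set is not sufficient: P1 (Jz <- Fp -> Gb -> Ju) has no collider blocking it and no conditioned non-collider, so it is open.
Try {Fp}:
  P1: blocked at fork node Fp ∈ conditioning set.
{Fp} contains no descendant of Jz and blocks every backdoor path.
{Fp} is the unique smallest valid adjustment set.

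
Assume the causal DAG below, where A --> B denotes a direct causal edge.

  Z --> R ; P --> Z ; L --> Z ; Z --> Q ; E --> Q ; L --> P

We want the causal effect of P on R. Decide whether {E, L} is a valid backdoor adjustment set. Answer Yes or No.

Yes

Backdoor paths from P to R (paths whose first edge points into P):
  P1: P <- L -> Z -> R
Condition 1 (no descendant of P in the set): holds — descendants of P are {Q, R, Z}; none are in {E, L}.
Condition 2 (every backdoor path blocked by {E, L}):
  P1: blocked at fork node L ∈ conditioning set.
{E, L} satisfies the backdoor criterion.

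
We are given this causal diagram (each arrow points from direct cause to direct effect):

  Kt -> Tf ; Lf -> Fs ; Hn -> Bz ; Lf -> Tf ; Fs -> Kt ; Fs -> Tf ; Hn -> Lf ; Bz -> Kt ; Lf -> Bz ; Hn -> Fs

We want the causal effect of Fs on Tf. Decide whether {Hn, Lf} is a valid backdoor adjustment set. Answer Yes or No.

Backdoor paths from Fs to Tf (paths whose first edge points into Fs):
  P1: Fs <- Hn -> Lf -> Bz -> Kt -> Tf
  P2: Fs <- Hn -> Lf -> Tf
  P3: Fs <- Hn -> Bz <- Lf -> Tf
  P4: Fs <- Hn -> Bz -> Kt -> Tf
  P5: Fs <- Lf <- Hn -> Bz -> Kt -> Tf
  P6: Fs <- Lf -> Bz -> Kt -> Tf
  P7: Fs <- Lf -> Tf
Condition 1 (no descendant of Fs in the set): holds — descendants of Fs are {Kt, Tf}; none are in {Hn, Lf}.
Condition 2 (every backdoor path blocked by {Hn, Lf}):
  P1: blocked at fork node Hn ∈ conditioning set.
  P2: blocked at fork node Hn ∈ conditioning set.
  P3: blocked at fork node Hn ∈ conditioning set.
  P4: blocked at fork node Hn ∈ conditioning set.
  P5: blocked at chain node Lf ∈ conditioning set.
  P6: blocked at fork node Lf ∈ conditioning set.
  P7: blocked at fork node Lf ∈ conditioning set.
{Hn, Lf} satisfies the backdoor criterion.

Yes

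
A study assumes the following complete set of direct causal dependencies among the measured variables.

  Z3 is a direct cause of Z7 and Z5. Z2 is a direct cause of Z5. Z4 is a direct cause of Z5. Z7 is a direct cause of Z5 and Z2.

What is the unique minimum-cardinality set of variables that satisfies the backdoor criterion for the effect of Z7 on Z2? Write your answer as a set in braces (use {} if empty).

Variables eligible for adjustment (non-descendants of Z7, excluding Z7 and Z2): {Z3, Z4}.
Backdoor paths from Z7 to Z2:
  P1: Z7 <- Z3 -> Z5 <- Z2
Each backdoor path contains an unconditioned collider, so every path is already blocked with the empty conditioning set:
  P1: blocked at collider Z5 (neither it nor any descendant is in the conditioning set).
The empty set is therefore the unique smallest valid set.

{}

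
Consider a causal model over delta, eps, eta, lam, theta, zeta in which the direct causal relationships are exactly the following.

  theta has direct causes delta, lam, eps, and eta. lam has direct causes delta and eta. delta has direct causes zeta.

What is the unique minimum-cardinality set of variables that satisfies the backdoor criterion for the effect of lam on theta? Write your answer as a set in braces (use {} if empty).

Variables eligible for adjustment (non-descendants of lam, excluding lam and theta): {delta, eps, eta, zeta}.
Backdoor paths from lam to theta:
  P1: lam <- eta -> theta
  P2: lam <- delta -> theta
The empty set is not sufficient: P1 (lam <- eta -> theta) has no collider blocking it and no conditioned non-collider, so it is open.
Try {delta, eta}:
  P1: blocked at fork node eta ∈ conditioning set.
  P2: blocked at fork node delta ∈ conditioning set.
{delta, eta} contains no descendant of lam and blocks every backdoor path.
Every element of {delta, eta} is needed (dropping delta leaves P2 open; dropping eta leaves P1 open), so no proper subset is valid.
Among all size-2 subsets of the eligible variables, only {delta, eta} blocks every backdoor path, so it is the unique smallest valid adjustment set.

{delta, eta}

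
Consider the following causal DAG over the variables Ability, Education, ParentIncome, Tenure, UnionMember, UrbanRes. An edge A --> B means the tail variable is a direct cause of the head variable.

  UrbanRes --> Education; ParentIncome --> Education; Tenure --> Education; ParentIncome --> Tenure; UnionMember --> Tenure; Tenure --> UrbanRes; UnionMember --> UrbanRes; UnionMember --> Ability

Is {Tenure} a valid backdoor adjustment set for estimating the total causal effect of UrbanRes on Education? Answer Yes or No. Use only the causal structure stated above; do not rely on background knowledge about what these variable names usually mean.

Backdoor paths from UrbanRes to Education (paths whose first edge points into UrbanRes):
  P1: UrbanRes <- UnionMember -> Tenure <- ParentIncome -> Education
  P2: UrbanRes <- UnionMember -> Tenure -> Education
  P3: UrbanRes <- Tenure <- ParentIncome -> Education
  P4: UrbanRes <- Tenure -> Education
Condition 1 (no descendant of UrbanRes in the set): holds — descendants of UrbanRes are {Education}; none are in {Tenure}.
Condition 2 (every backdoor path blocked by {Tenure}):
  P1: open — collider(s) Tenure are conditioned on (or have a conditioned descendant) and no non-collider on the path is in the set.
  P2: blocked at chain node Tenure ∈ conditioning set.
  P3: blocked at chain node Tenure ∈ conditioning set.
  P4: blocked at fork node Tenure ∈ conditioning set.
{Tenure} does not satisfy the backdoor criterion.

No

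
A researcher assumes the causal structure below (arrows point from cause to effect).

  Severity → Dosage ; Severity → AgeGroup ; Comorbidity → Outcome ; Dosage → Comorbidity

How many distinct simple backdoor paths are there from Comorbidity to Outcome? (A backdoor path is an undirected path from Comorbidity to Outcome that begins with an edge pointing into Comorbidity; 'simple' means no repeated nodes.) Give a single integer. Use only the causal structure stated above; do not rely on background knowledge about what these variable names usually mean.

A backdoor path from Comorbidity to Outcome is any simple undirected path whose first edge points into Comorbidity (i.e. leaves Comorbidity via a parent).
Parents of Comorbidity: {Dosage}.
No simple path from any parent of Comorbidity reaches Outcome without revisiting Comorbidity, so there are no backdoor paths.

0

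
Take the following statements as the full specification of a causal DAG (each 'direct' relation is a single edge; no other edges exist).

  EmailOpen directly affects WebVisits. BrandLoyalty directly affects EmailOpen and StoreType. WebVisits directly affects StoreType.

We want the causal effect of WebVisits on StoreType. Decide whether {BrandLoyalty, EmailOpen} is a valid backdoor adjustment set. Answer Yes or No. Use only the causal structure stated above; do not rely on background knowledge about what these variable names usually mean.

Backdoor paths from WebVisits to StoreType (paths whose first edge points into WebVisits):
  P1: WebVisits <- EmailOpen <- BrandLoyalty -> StoreType
Condition 1 (no descendant of WebVisits in the set): holds — descendants of WebVisits are {StoreType}; none are in {BrandLoyalty, EmailOpen}.
Condition 2 (every backdoor path blocked by {BrandLoyalty, EmailOpen}):
  P1: blocked at chain node EmailOpen ∈ conditioning set.
{BrandLoyalty, EmailOpen} satisfies the backdoor criterion.

Yes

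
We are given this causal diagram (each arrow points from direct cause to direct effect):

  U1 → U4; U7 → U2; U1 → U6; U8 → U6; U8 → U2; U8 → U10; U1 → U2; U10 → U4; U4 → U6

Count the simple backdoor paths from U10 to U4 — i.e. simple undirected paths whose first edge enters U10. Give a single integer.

A backdoor path from U10 to U4 is any simple undirected path whose first edge points into U10 (i.e. leaves U10 via a parent).
Parents of U10: {U8}.
Enumerating:
  P1: U10 <- U8 -> U2 <- U1 -> U4
  P2: U10 <- U8 -> U2 <- U1 -> U6 <- U4
  P3: U10 <- U8 -> U6 <- U1 -> U4
  P4: U10 <- U8 -> U6 <- U4
That exhausts the simple backdoor paths. Count: 4.

4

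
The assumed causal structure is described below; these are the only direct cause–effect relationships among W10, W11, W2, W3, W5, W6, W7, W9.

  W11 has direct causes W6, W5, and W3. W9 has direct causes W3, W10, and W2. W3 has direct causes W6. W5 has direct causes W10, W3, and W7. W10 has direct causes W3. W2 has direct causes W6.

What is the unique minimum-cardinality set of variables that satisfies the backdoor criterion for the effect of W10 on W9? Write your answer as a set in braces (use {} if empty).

{W3}

Variables eligible for adjustment (non-descendants of W10, excluding W10 and W9): {W2, W3, W6, W7}.
Backdoor paths from W10 to W9:
  P1: W10 <- W3 <- W6 -> W2 -> W9
  P2: W10 <- W3 -> W9
  P3: W10 <- W3 -> W5 -> W11 <- W6 -> W2 -> W9
  P4: W10 <- W3 -> W11 <- W6 -> W2 -> W9
The empty set is not sufficient: P1 (W10 <- W3 <- W6 -> W2 -> W9) has no collider blocking it and no conditioned non-collider, so it is open.
Try {W3}:
  P1: blocked at chain node W3 ∈ conditioning set.
  P2: blocked at fork node W3 ∈ conditioning set.
  P3: blocked at fork node W3 ∈ conditioning set.
  P4: blocked at fork node W3 ∈ conditioning set.
{W3} contains no descendant of W10 and blocks every backdoor path.
No other singleton works — e.g. {W6} leaves P2 open — so {W3} is the unique smallest valid adjustment set.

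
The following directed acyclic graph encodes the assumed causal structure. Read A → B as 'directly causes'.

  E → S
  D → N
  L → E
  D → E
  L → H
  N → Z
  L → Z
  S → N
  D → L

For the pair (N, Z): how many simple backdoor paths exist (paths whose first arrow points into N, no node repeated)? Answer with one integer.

A backdoor path from N to Z is any simple undirected path whose first edge points into N (i.e. leaves N via a parent).
Parents of N: {D, S}.
Enumerating:
  P1: N <- D -> L -> Z
  P2: N <- D -> E <- L -> Z
  P3: N <- S <- E <- D -> L -> Z
  P4: N <- S <- E <- L -> Z
That exhausts the simple backdoor paths. Count: 4.

4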